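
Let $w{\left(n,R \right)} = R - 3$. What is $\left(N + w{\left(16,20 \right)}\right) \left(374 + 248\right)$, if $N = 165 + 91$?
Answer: $169806$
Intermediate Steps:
$N = 256$
$w{\left(n,R \right)} = -3 + R$
$\left(N + w{\left(16,20 \right)}\right) \left(374 + 248\right) = \left(256 + \left(-3 + 20\right)\right) \left(374 + 248\right) = \left(256 + 17\right) 622 = 273 \cdot 622 = 169806$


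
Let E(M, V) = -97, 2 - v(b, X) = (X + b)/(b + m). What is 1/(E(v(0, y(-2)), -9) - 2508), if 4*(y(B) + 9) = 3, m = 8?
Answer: -1/2605 ≈ -0.00038388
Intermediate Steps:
y(B) = -33/4 (y(B) = -9 + (¼)*3 = -9 + ¾ = -33/4)
v(b, X) = 2 - (X + b)/(8 + b) (v(b, X) = 2 - (X + b)/(b + 8) = 2 - (X + b)/(8 + b))
1/(E(v(0, y(-2)), -9) - 2508) = 1/(-97 - 2508) = 1/(-2605) = -1/2605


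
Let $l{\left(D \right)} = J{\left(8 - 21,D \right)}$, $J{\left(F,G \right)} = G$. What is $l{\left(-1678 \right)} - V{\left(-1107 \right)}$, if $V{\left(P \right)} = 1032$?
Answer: $-2710$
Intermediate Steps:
$l{\left(D \right)} = D$
$l{\left(-1678 \right)} - V{\left(-1107 \right)} = -1678 - 1032 = -2710$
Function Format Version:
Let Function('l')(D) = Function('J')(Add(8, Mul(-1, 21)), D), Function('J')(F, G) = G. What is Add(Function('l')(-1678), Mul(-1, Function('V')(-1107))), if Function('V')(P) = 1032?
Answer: -2710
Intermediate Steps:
Function('l')(D) = D
Add(Function('l')(-1678), Mul(-1, Function('V')(-1107))) = Add(-1678, Mul(-1, 1032)) = Add(-1678, -1032) = -2710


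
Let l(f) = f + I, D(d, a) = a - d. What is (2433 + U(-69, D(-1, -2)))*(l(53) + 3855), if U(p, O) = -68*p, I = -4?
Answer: 27816000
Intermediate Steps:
l(f) = -4 + f (l(f) = f - 4 = -4 + f)
(2433 + U(-69, D(-1, -2)))*(l(53) + 3855) = (2433 - 68*(-69))*((-4 + 53) + 3855) = (2433 + 4692)*(49 + 3855) = 7125*3904 = 27816000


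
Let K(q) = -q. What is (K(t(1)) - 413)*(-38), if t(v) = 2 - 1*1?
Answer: 15732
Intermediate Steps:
t(v) = 1 (t(v) = 2 - 1 = 1)
(K(t(1)) - 413)*(-38) = (-1*1 - 413)*(-38) = (-1 - 413)*(-38) = -414*(-38) = 15732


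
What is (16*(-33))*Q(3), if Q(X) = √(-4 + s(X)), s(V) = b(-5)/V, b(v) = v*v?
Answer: -176*√39 ≈ -1099.1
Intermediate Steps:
b(v) = v²
s(V) = 25/V (s(V) = (-5)²/V = 25/V)
Q(X) = √(-4 + 25/X)
(16*(-33))*Q(3) = (16*(-33))*√(-4 + 25/3) = -528*√(-4 + 25*(⅓)) = -528*√(-4 + 25/3) = -176*√39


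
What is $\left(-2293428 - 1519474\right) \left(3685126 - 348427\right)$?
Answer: $-12722506290498$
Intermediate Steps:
$\left(-2293428 - 1519474\right) \left(3685126 - 348427\right) = \left(-3812902\right) 3336699 = -12722506290498$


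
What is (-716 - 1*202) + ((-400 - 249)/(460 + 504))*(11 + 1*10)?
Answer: -898581/964 ≈ -932.14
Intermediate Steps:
(-716 - 1*202) + ((-400 - 249)/(460 + 504))*(11 + 1*10) = (-716 - 202) + (-649/964)*(11 + 10) = -918 - 649*1/964*21 = -918 - 649/964*21 = -918 - 13629/964 = -898581/964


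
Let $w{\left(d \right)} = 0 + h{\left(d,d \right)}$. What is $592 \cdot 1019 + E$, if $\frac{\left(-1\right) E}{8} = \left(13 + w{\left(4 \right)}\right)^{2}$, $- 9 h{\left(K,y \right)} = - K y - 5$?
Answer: $\frac{5412304}{9} \approx 6.0137 \cdot 10^{5}$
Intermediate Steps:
$h{\left(K,y \right)} = \frac{5}{9} + \frac{K y}{9}$ ($h{\left(K,y \right)} = - \frac{- K y - 5}{9} = - \frac{-5 - K y}{9} = \frac{5}{9} + \frac{K y}{9}$)
$w{\left(d \right)} = \frac{5}{9} + \frac{d^{2}}{9}$ ($w{\left(d \right)} = 0 + \left(\frac{5}{9} + \frac{d d}{9}\right) = 0 + \left(\frac{5}{9} + \frac{d^{2}}{9}\right) = \frac{5}{9} + \frac{d^{2}}{9}$)
$E = - \frac{16928}{9}$ ($E = - 8 \left(13 + \left(\frac{5}{9} + \frac{4^{2}}{9}\right)\right)^{2} = - 8 \left(13 + \left(\frac{5}{9} + \frac{1}{9} \cdot 16\right)\right)^{2} = - 8 \left(13 + \left(\frac{5}{9} + \frac{16}{9}\right)\right)^{2} = - 8 \left(13 + \frac{7}{3}\right)^{2} = - 8 \left(\frac{46}{3}\right)^{2} = \left(-8\right) \frac{2116}{9} = - \frac{16928}{9} \approx -1880.9$)
$592 \cdot 1019 + E = 592 \cdot 1019 - \frac{16928}{9} = 603248 - \frac{16928}{9} = \frac{5412304}{9}$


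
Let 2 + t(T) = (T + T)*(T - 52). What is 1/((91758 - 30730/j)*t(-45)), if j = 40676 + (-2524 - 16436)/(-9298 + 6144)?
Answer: 2291269/1834979347101196 ≈ 1.2487e-9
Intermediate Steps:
j = 64155532/1577 (j = 40676 - 18960/(-3154) = 40676 - 18960*(-1/3154) = 40676 + 9480/1577 = 64155532/1577 ≈ 40682.)
t(T) = -2 + 2*T*(-52 + T) (t(T) = -2 + (T + T)*(T - 52) = -2 + (2*T)*(-52 + T) = -2 + 2*T*(-52 + T))
1/((91758 - 30730/j)*t(-45)) = 1/((91758 - 30730/64155532/1577)*(-2 - 104*(-45) + 2*(-45)²)) = 1/((91758 - 30730*1577/64155532)*(-2 + 4680 + 2*2025)) = 1/((91758 - 3461515/4582538)*(-2 + 4680 + 4050)) = 1/((420481060289/4582538)*8728) = (4582538/420481060289)*(1/8728) = 2291269/1834979347101196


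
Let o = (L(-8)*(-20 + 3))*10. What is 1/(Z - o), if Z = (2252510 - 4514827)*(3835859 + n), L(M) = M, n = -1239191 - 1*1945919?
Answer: -1/1472200526793 ≈ -6.7926e-13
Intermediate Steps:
n = -3185110 (n = -1239191 - 1945919 = -3185110)
Z = -1472200525433 (Z = (2252510 - 4514827)*(3835859 - 3185110) = -2262317*650749 = -1472200525433)
o = 1360 (o = -8*(-20 + 3)*10 = -8*(-17)*10 = 136*10 = 1360)
1/(Z - o) = 1/(-1472200525433 - 1*1360) = 1/(-1472200525433 - 1360) = 1/(-1472200526793) = -1/1472200526793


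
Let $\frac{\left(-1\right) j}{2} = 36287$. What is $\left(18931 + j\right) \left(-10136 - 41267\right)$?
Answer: $2757411129$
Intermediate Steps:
$j = -72574$ ($j = \left(-2\right) 36287 = -72574$)
$\left(18931 + j\right) \left(-10136 - 41267\right) = \left(18931 - 72574\right) \left(-10136 - 41267\right) = \left(-53643\right) \left(-51403\right) = 2757411129$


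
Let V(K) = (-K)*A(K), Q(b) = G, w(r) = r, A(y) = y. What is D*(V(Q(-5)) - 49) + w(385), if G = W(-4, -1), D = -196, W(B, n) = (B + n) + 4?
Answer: 10185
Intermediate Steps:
W(B, n) = 4 + B + n
G = -1 (G = 4 - 4 - 1 = -1)
Q(b) = -1
V(K) = -K**2 (V(K) = (-K)*K = -K**2)
D*(V(Q(-5)) - 49) + w(385) = -196*(-1*(-1)**2 - 49) + 385 = -196*(-1*1 - 49) + 385 = -196*(-1 - 49) + 385 = -196*(-50) + 385 = 9800 + 385 = 10185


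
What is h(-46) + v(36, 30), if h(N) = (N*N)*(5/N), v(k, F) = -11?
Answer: -241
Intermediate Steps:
h(N) = 5*N (h(N) = N**2*(5/N) = 5*N)
h(-46) + v(36, 30) = 5*(-46) - 11 = -230 - 11 = -241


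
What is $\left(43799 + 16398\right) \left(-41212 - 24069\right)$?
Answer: $-3929720357$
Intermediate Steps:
$\left(43799 + 16398\right) \left(-41212 - 24069\right) = 60197 \left(-65281\right) = -3929720357$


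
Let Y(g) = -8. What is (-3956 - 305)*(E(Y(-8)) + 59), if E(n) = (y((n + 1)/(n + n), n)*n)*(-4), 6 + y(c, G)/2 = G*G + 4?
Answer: -17159047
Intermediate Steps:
y(c, G) = -4 + 2*G**2 (y(c, G) = -12 + 2*(G*G + 4) = -12 + 2*(G**2 + 4) = -12 + 2*(4 + G**2) = -12 + (8 + 2*G**2) = -4 + 2*G**2)
E(n) = -4*n*(-4 + 2*n**2) (E(n) = ((-4 + 2*n**2)*n)*(-4) = (n*(-4 + 2*n**2))*(-4) = -4*n*(-4 + 2*n**2))
(-3956 - 305)*(E(Y(-8)) + 59) = (-3956 - 305)*(8*(-8)*(2 - 1*(-8)**2) + 59) = -4261*(8*(-8)*(2 - 1*64) + 59) = -4261*(8*(-8)*(2 - 64) + 59) = -4261*(8*(-8)*(-62) + 59) = -4261*(3968 + 59) = -4261*4027 = -17159047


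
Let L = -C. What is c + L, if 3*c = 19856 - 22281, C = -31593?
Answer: 92354/3 ≈ 30785.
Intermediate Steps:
c = -2425/3 (c = (19856 - 22281)/3 = (⅓)*(-2425) = -2425/3 ≈ -808.33)
L = 31593 (L = -1*(-31593) = 31593)
c + L = -2425/3 + 31593 = 92354/3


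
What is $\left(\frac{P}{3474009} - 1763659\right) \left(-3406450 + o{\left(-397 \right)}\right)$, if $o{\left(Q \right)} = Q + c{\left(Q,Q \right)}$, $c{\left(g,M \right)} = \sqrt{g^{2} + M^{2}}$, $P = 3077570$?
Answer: $\frac{20873629472240238767}{3474009} - \frac{2432404772060317 \sqrt{2}}{3474009} \approx 6.0075 \cdot 10^{12}$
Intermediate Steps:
$c{\left(g,M \right)} = \sqrt{M^{2} + g^{2}}$
$o{\left(Q \right)} = Q + \sqrt{2} \sqrt{Q^{2}}$ ($o{\left(Q \right)} = Q + \sqrt{Q^{2} + Q^{2}} = Q + \sqrt{2 Q^{2}} = Q + \sqrt{2} \sqrt{Q^{2}}$)
$\left(\frac{P}{3474009} - 1763659\right) \left(-3406450 + o{\left(-397 \right)}\right) = \left(\frac{3077570}{3474009} - 1763659\right) \left(-3406450 - \left(397 - \sqrt{2} \sqrt{\left(-397\right)^{2}}\right)\right) = \left(3077570 \cdot \frac{1}{3474009} - 1763659\right) \left(-3406450 - \left(397 - \sqrt{2} \sqrt{157609}\right)\right) = \left(\frac{3077570}{3474009} - 1763659\right) \left(-3406450 - \left(397 - \sqrt{2} \cdot 397\right)\right) = - \frac{6126964161361 \left(-3406450 - \left(397 - 397 \sqrt{2}\right)\right)}{3474009} = - \frac{6126964161361 \left(-3406847 + 397 \sqrt{2}\right)}{3474009} = \frac{20873629472240238767}{3474009} - \frac{2432404772060317 \sqrt{2}}{3474009}$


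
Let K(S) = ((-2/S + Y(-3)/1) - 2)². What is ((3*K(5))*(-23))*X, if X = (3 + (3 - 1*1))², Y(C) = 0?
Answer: -9936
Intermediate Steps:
K(S) = (-2 - 2/S)² (K(S) = ((-2/S + 0/1) - 2)² = ((-2/S + 0*1) - 2)² = ((-2/S + 0) - 2)² = (-2/S - 2)² = (-2 - 2/S)²)
X = 25 (X = (3 + (3 - 1))² = (3 + 2)² = 5² = 25)
((3*K(5))*(-23))*X = ((3*(4*(1 + 5)²/5²))*(-23))*25 = ((3*(4*(1/25)*6²))*(-23))*25 = ((3*(4*(1/25)*36))*(-23))*25 = ((3*(144/25))*(-23))*25 = ((432/25)*(-23))*25 = -9936/25*25 = -9936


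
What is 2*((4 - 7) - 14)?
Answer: -34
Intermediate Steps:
2*((4 - 7) - 14) = 2*(-3 - 14) = 2*(-17) = -34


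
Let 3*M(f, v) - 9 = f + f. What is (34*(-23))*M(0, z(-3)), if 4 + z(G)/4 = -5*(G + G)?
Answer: -2346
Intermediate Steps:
z(G) = -16 - 40*G (z(G) = -16 + 4*(-5*(G + G)) = -16 + 4*(-10*G) = -16 - 40*G)
M(f, v) = 3 + 2*f/3 (M(f, v) = 3 + (f + f)/3 = 3 + (2*f)/3 = 3 + 2*f/3)
(34*(-23))*M(0, z(-3)) = (34*(-23))*(3 + (⅔)*0) = -782*(3 + 0) = -782*3 = -2346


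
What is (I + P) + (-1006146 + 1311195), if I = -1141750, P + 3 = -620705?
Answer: -1457409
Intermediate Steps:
P = -620708 (P = -3 - 620705 = -620708)
(I + P) + (-1006146 + 1311195) = (-1141750 - 620708) + (-1006146 + 1311195) = -1762458 + 305049 = -1457409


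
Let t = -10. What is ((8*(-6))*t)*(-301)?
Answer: -144480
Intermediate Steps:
((8*(-6))*t)*(-301) = ((8*(-6))*(-10))*(-301) = -48*(-10)*(-301) = 480*(-301) = -144480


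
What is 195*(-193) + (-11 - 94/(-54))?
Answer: -1016395/27 ≈ -37644.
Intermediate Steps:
195*(-193) + (-11 - 94/(-54)) = -37635 + (-11 - 94*(-1/54)) = -37635 + (-11 + 47/27) = -37635 - 250/27 = -1016395/27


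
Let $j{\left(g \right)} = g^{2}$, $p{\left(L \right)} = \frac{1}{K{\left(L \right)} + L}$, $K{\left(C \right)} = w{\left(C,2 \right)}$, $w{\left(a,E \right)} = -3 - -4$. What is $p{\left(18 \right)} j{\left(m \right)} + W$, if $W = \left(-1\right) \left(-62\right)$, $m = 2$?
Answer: $\frac{1182}{19} \approx 62.211$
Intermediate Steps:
$w{\left(a,E \right)} = 1$ ($w{\left(a,E \right)} = -3 + 4 = 1$)
$K{\left(C \right)} = 1$
$W = 62$
$p{\left(L \right)} = \frac{1}{1 + L}$
$p{\left(18 \right)} j{\left(m \right)} + W = \frac{2^{2}}{1 + 18} + 62 = \frac{1}{19} \cdot 4 + 62 = \frac{4}{19} + 62 = \frac{1182}{19}$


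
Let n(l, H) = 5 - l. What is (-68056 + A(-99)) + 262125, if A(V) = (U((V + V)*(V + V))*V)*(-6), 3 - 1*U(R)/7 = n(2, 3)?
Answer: 194069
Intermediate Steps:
U(R) = 0 (U(R) = 21 - 7*(5 - 1*2) = 21 - 7*(5 - 2) = 21 - 7*3 = 21 - 21 = 0)
A(V) = 0 (A(V) = (0*V)*(-6) = 0*(-6) = 0)
(-68056 + A(-99)) + 262125 = (-68056 + 0) + 262125 = -68056 + 262125 = 194069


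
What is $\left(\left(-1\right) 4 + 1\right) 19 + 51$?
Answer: $-6$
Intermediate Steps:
$\left(\left(-1\right) 4 + 1\right) 19 + 51 = \left(-4 + 1\right) 19 + 51 = \left(-3\right) 19 + 51 = -57 + 51 = -6$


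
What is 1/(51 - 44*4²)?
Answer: -1/653 ≈ -0.0015314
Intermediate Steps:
1/(51 - 44*4²) = 1/(51 - 44*16) = 1/(51 - 704) = 1/(-653) = -1/653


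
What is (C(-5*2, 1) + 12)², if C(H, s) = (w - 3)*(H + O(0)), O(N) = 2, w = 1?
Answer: 784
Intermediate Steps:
C(H, s) = -4 - 2*H (C(H, s) = (1 - 3)*(H + 2) = -2*(2 + H) = -4 - 2*H)
(C(-5*2, 1) + 12)² = ((-4 - (-10)*2) + 12)² = ((-4 - 2*(-10)) + 12)² = ((-4 + 20) + 12)² = (16 + 12)² = 28² = 784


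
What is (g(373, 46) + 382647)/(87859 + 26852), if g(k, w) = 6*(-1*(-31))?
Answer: 127611/38237 ≈ 3.3374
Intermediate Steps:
g(k, w) = 186 (g(k, w) = 6*31 = 186)
(g(373, 46) + 382647)/(87859 + 26852) = (186 + 382647)/(87859 + 26852) = 382833/114711 = 382833*(1/114711) = 127611/38237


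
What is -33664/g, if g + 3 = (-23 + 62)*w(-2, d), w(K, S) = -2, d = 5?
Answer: 33664/81 ≈ 415.60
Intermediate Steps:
g = -81 (g = -3 + (-23 + 62)*(-2) = -3 + 39*(-2) = -3 - 78 = -81)
-33664/g = -33664/(-81) = -33664*(-1/81) = 33664/81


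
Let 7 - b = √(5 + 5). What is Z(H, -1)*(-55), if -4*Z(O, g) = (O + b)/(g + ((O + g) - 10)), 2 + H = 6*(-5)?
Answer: 125/16 + 5*√10/16 ≈ 8.8007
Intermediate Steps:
b = 7 - √10 (b = 7 - √(5 + 5) = 7 - √10 ≈ 3.8377)
H = -32 (H = -2 + 6*(-5) = -2 - 30 = -32)
Z(O, g) = -(7 + O - √10)/(4*(-10 + O + 2*g)) (Z(O, g) = -(O + (7 - √10))/(4*(g + ((O + g) - 10))) = -(7 + O - √10)/(4*(g + (-10 + O + g))) = -(7 + O - √10)/(4*(-10 + O + 2*g)))
Z(H, -1)*(-55) = ((-7 + √10 - 1*(-32))/(4*(-10 - 32 + 2*(-1))))*(-55) = ((-7 + √10 + 32)/(4*(-10 - 32 - 2)))*(-55) = ((¼)*(25 + √10)/(-44))*(-55) = ((¼)*(-1/44)*(25 + √10))*(-55) = (-25/176 - √10/176)*(-55) = 125/16 + 5*√10/16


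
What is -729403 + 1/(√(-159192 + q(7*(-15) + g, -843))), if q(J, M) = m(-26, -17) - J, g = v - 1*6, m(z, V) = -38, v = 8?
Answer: -729403 - I*√159127/159127 ≈ -7.294e+5 - 0.0025068*I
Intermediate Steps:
g = 2 (g = 8 - 1*6 = 8 - 6 = 2)
q(J, M) = -38 - J
-729403 + 1/(√(-159192 + q(7*(-15) + g, -843))) = -729403 + 1/(√(-159192 + (-38 - (7*(-15) + 2)))) = -729403 + 1/(√(-159192 + (-38 - (-105 + 2)))) = -729403 + 1/(√(-159192 + (-38 - 1*(-103)))) = -729403 + 1/(√(-159192 + (-38 + 103))) = -729403 + 1/(√(-159192 + 65)) = -729403 + 1/(√(-159127)) = -729403 + 1/(I*√159127) = -729403 - I*√159127/159127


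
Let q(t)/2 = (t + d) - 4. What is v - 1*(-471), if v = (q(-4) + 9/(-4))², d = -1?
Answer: 14097/16 ≈ 881.06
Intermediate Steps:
q(t) = -10 + 2*t (q(t) = 2*((t - 1) - 4) = 2*((-1 + t) - 4) = 2*(-5 + t) = -10 + 2*t)
v = 6561/16 (v = ((-10 + 2*(-4)) + 9/(-4))² = ((-10 - 8) + 9*(-¼))² = (-18 - 9/4)² = (-81/4)² = 6561/16 ≈ 410.06)
v - 1*(-471) = 6561/16 - 1*(-471) = 6561/16 + 471 = 14097/16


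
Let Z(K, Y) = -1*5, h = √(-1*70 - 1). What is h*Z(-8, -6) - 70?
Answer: -70 - 5*I*√71 ≈ -70.0 - 42.131*I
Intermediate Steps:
h = I*√71 (h = √(-70 - 1) = √(-71) = I*√71 ≈ 8.4261*I)
Z(K, Y) = -5
h*Z(-8, -6) - 70 = (I*√71)*(-5) - 70 = -5*I*√71 - 70 = -70 - 5*I*√71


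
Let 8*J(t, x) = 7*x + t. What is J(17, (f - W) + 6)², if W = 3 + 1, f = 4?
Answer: 3481/64 ≈ 54.391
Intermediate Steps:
W = 4
J(t, x) = t/8 + 7*x/8 (J(t, x) = (7*x + t)/8 = (t + 7*x)/8 = t/8 + 7*x/8)
J(17, (f - W) + 6)² = ((⅛)*17 + 7*((4 - 1*4) + 6)/8)² = (17/8 + 7*((4 - 4) + 6)/8)² = (17/8 + 7*(0 + 6)/8)² = (17/8 + (7/8)*6)² = (17/8 + 21/4)² = (59/8)² = 3481/64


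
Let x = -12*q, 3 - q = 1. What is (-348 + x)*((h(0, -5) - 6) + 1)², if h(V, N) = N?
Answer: -37200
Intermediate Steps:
q = 2 (q = 3 - 1*1 = 3 - 1 = 2)
x = -24 (x = -12*2 = -1*24 = -24)
(-348 + x)*((h(0, -5) - 6) + 1)² = (-348 - 24)*((-5 - 6) + 1)² = -372*(-11 + 1)² = -372*(-10)² = -372*100 = -37200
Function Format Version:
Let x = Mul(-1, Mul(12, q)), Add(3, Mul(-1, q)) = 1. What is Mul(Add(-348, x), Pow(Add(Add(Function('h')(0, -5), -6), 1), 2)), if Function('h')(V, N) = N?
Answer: -37200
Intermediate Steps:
q = 2 (q = Add(3, Mul(-1, 1)) = Add(3, -1) = 2)
x = -24 (x = Mul(-1, Mul(12, 2)) = Mul(-1, 24) = -24)
Mul(Add(-348, x), Pow(Add(Add(Function('h')(0, -5), -6), 1), 2)) = Mul(Add(-348, -24), Pow(Add(Add(-5, -6), 1), 2)) = Mul(-372, Pow(Add(-11, 1), 2)) = Mul(-372, Pow(-10, 2)) = Mul(-372, 100) = -37200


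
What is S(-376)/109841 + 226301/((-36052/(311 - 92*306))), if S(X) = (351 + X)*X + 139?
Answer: 692047648473609/3959987732 ≈ 1.7476e+5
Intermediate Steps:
S(X) = 139 + X*(351 + X) (S(X) = X*(351 + X) + 139 = 139 + X*(351 + X))
S(-376)/109841 + 226301/((-36052/(311 - 92*306))) = (139 + (-376)**2 + 351*(-376))/109841 + 226301/((-36052/(311 - 92*306))) = (139 + 141376 - 131976)*(1/109841) + 226301/((-36052/(311 - 28152))) = 9539*(1/109841) + 226301/((-36052/(-27841))) = 9539/109841 + 226301/((-36052*(-1/27841))) = 9539/109841 + 226301/(36052/27841) = 9539/109841 + 226301*(27841/36052) = 9539/109841 + 6300446141/36052 = 692047648473609/3959987732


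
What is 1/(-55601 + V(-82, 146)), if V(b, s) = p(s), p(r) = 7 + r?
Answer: -1/55448 ≈ -1.8035e-5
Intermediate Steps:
V(b, s) = 7 + s
1/(-55601 + V(-82, 146)) = 1/(-55601 + (7 + 146)) = 1/(-55601 + 153) = 1/(-55448) = -1/55448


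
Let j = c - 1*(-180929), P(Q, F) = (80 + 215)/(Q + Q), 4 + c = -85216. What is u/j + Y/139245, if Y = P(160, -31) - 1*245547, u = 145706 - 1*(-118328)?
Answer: 282974821093/284309327040 ≈ 0.99531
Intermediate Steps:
c = -85220 (c = -4 - 85216 = -85220)
u = 264034 (u = 145706 + 118328 = 264034)
P(Q, F) = 295/(2*Q) (P(Q, F) = 295/((2*Q)) = 295*(1/(2*Q)) = 295/(2*Q))
j = 95709 (j = -85220 - 1*(-180929) = -85220 + 180929 = 95709)
Y = -15714949/64 (Y = (295/2)/160 - 1*245547 = (295/2)*(1/160) - 245547 = 59/64 - 245547 = -15714949/64 ≈ -2.4555e+5)
u/j + Y/139245 = 264034/95709 - 15714949/64/139245 = 264034*(1/95709) - 15714949/64*1/139245 = 264034/95709 - 15714949/8911680 = 282974821093/284309327040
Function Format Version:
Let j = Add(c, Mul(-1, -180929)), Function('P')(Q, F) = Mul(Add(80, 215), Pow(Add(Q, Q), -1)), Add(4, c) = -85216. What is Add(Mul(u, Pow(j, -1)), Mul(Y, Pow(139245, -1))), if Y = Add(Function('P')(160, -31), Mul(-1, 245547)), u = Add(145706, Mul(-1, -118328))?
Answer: Rational(282974821093, 284309327040) ≈ 0.99531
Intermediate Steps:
c = -85220 (c = Add(-4, -85216) = -85220)
u = 264034 (u = Add(145706, 118328) = 264034)
Function('P')(Q, F) = Mul(Rational(295, 2), Pow(Q, -1)) (Function('P')(Q, F) = Mul(295, Pow(Mul(2, Q), -1)) = Mul(295, Mul(Rational(1, 2), Pow(Q, -1))) = Mul(Rational(295, 2), Pow(Q, -1)))
j = 95709 (j = Add(-85220, Mul(-1, -180929)) = Add(-85220, 180929) = 95709)
Y = Rational(-15714949, 64) (Y = Add(Mul(Rational(295, 2), Pow(160, -1)), Mul(-1, 245547)) = Add(Mul(Rational(295, 2), Rational(1, 160)), -245547) = Add(Rational(59, 64), -245547) = Rational(-15714949, 64) ≈ -2.4555e+5)
Add(Mul(u, Pow(j, -1)), Mul(Y, Pow(139245, -1))) = Add(Mul(264034, Pow(95709, -1)), Mul(Rational(-15714949, 64), Pow(139245, -1))) = Add(Mul(264034, Rational(1, 95709)), Mul(Rational(-15714949, 64), Rational(1, 139245))) = Add(Rational(264034, 95709), Rational(-15714949, 8911680)) = Rational(282974821093, 284309327040)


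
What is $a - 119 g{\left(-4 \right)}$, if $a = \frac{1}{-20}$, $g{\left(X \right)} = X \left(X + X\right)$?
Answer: $- \frac{76161}{20} \approx -3808.1$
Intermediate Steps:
$g{\left(X \right)} = 2 X^{2}$ ($g{\left(X \right)} = X 2 X = 2 X^{2}$)
$a = - \frac{1}{20} \approx -0.05$
$a - 119 g{\left(-4 \right)} = - \frac{1}{20} - 119 \cdot 2 \left(-4\right)^{2} = - \frac{1}{20} - 119 \cdot 2 \cdot 16 = - \frac{1}{20} - 3808 = - \frac{76161}{20}$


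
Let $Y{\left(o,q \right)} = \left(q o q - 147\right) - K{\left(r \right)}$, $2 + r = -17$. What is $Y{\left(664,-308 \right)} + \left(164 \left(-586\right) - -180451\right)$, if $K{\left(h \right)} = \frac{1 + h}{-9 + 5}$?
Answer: $\frac{126147783}{2} \approx 6.3074 \cdot 10^{7}$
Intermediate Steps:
$r = -19$ ($r = -2 - 17 = -19$)
$K{\left(h \right)} = - \frac{1}{4} - \frac{h}{4}$ ($K{\left(h \right)} = \frac{1 + h}{-4} = \left(1 + h\right) \left(- \frac{1}{4}\right) = - \frac{1}{4} - \frac{h}{4}$)
$Y{\left(o,q \right)} = - \frac{303}{2} + o q^{2}$ ($Y{\left(o,q \right)} = \left(q o q - 147\right) - \left(- \frac{1}{4} - - \frac{19}{4}\right) = \left(o q q - 147\right) - \left(- \frac{1}{4} + \frac{19}{4}\right) = \left(o q^{2} - 147\right) - \frac{9}{2} = \left(-147 + o q^{2}\right) - \frac{9}{2} = - \frac{303}{2} + o q^{2}$)
$Y{\left(664,-308 \right)} + \left(164 \left(-586\right) - -180451\right) = \left(- \frac{303}{2} + 664 \left(-308\right)^{2}\right) + \left(164 \left(-586\right) - -180451\right) = \left(- \frac{303}{2} + 664 \cdot 94864\right) + \left(-96104 + 180451\right) = \left(- \frac{303}{2} + 62989696\right) + 84347 = \frac{125979089}{2} + 84347 = \frac{126147783}{2}$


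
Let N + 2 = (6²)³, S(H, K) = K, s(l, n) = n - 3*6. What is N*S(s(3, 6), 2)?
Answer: 93308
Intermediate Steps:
s(l, n) = -18 + n (s(l, n) = n - 18 = -18 + n)
N = 46654 (N = -2 + (6²)³ = -2 + 36³ = -2 + 46656 = 46654)
N*S(s(3, 6), 2) = 46654*2 = 93308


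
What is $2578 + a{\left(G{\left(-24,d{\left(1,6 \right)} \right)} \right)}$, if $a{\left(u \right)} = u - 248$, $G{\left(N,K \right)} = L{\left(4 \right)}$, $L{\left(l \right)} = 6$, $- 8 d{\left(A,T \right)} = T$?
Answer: $2336$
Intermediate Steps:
$d{\left(A,T \right)} = - \frac{T}{8}$
$G{\left(N,K \right)} = 6$
$a{\left(u \right)} = -248 + u$
$2578 + a{\left(G{\left(-24,d{\left(1,6 \right)} \right)} \right)} = 2578 + \left(-248 + 6\right) = 2578 - 242 = 2336$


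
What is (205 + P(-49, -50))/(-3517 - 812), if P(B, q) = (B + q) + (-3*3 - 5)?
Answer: -92/4329 ≈ -0.021252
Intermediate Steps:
P(B, q) = -14 + B + q (P(B, q) = (B + q) + (-9 - 5) = (B + q) - 14 = -14 + B + q)
(205 + P(-49, -50))/(-3517 - 812) = (205 + (-14 - 49 - 50))/(-3517 - 812) = (205 - 113)/(-4329) = 92*(-1/4329) = -92/4329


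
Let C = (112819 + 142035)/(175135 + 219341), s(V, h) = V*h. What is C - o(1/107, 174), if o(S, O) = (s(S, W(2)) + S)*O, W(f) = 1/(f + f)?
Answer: -14632288/10552233 ≈ -1.3867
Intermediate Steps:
W(f) = 1/(2*f)
o(S, O) = 5*O*S/4 (o(S, O) = (S*((1/2)/2) + S)*O = (S*((1/2)*(1/2)) + S)*O = (S*(1/4) + S)*O = (S/4 + S)*O = (5*S/4)*O = 5*O*S/4)
C = 127427/197238 (C = 254854/394476 = 254854*(1/394476) = 127427/197238 ≈ 0.64606)
C - o(1/107, 174) = 127427/197238 - 5*174/(4*107) = 127427/197238 - 1*435/214 = 127427/197238 - 435/214 = -14632288/10552233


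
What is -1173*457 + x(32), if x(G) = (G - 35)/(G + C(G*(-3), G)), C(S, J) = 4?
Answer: -6432733/12 ≈ -5.3606e+5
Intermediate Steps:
x(G) = (-35 + G)/(4 + G) (x(G) = (G - 35)/(G + 4) = (-35 + G)/(4 + G))
-1173*457 + x(32) = -1173*457 + (-35 + 32)/(4 + 32) = -536061 - 3/36 = -536061 + (1/36)*(-3) = -536061 - 1/12 = -6432733/12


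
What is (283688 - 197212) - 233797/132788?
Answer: 11482741291/132788 ≈ 86474.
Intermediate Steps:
(283688 - 197212) - 233797/132788 = 86476 - 233797*1/132788 = 86476 - 233797/132788 = 11482741291/132788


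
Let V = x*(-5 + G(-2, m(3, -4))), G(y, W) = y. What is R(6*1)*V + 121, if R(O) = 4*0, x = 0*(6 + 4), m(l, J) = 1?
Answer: 121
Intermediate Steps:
x = 0 (x = 0*10 = 0)
R(O) = 0
V = 0 (V = 0*(-5 - 2) = 0*(-7) = 0)
R(6*1)*V + 121 = 0*0 + 121 = 0 + 121 = 121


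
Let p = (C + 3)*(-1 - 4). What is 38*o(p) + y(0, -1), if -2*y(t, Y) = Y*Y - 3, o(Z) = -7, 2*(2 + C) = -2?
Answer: -265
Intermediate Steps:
C = -3 (C = -2 + (1/2)*(-2) = -2 - 1 = -3)
p = 0 (p = (-3 + 3)*(-1 - 4) = 0*(-5) = 0)
y(t, Y) = 3/2 - Y**2/2 (y(t, Y) = -(Y*Y - 3)/2 = -(Y**2 - 3)/2 = -(-3 + Y**2)/2 = 3/2 - Y**2/2)
38*o(p) + y(0, -1) = 38*(-7) + (3/2 - 1/2*(-1)**2) = -266 + (3/2 - 1/2*1) = -266 + (3/2 - 1/2) = -266 + 1 = -265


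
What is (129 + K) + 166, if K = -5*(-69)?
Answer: 640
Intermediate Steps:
K = 345
(129 + K) + 166 = (129 + 345) + 166 = 474 + 166 = 640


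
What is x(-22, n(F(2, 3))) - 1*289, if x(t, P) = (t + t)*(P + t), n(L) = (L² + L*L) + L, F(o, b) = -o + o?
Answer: 679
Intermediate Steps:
F(o, b) = 0
n(L) = L + 2*L² (n(L) = (L² + L²) + L = 2*L² + L = L + 2*L²)
x(t, P) = 2*t*(P + t) (x(t, P) = (2*t)*(P + t) = 2*t*(P + t))
x(-22, n(F(2, 3))) - 1*289 = 2*(-22)*(0*(1 + 2*0) - 22) - 1*289 = 2*(-22)*(0*(1 + 0) - 22) - 289 = 2*(-22)*(0*1 - 22) - 289 = 2*(-22)*(0 - 22) - 289 = 2*(-22)*(-22) - 289 = 968 - 289 = 679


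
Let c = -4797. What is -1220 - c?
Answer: 3577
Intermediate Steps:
-1220 - c = -1220 - 1*(-4797) = -1220 + 4797 = 3577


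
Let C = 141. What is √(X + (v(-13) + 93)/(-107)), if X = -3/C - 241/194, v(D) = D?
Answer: I*√1914360654062/975626 ≈ 1.4182*I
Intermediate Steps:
X = -11521/9118 (X = -3/141 - 241/194 = -3*1/141 - 241*1/194 = -1/47 - 241/194 = -11521/9118 ≈ -1.2635)
√(X + (v(-13) + 93)/(-107)) = √(-11521/9118 + (-13 + 93)/(-107)) = √(-11521/9118 + 80*(-1/107)) = √(-11521/9118 - 80/107) = √(-1962187/975626) = I*√1914360654062/975626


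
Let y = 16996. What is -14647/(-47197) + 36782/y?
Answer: 992470233/401080106 ≈ 2.4745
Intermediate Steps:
-14647/(-47197) + 36782/y = -14647/(-47197) + 36782/16996 = -14647*(-1/47197) + 36782*(1/16996) = 14647/47197 + 18391/8498 = 992470233/401080106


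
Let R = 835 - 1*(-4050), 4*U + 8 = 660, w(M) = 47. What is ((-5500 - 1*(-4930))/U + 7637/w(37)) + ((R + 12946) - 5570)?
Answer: 95149562/7661 ≈ 12420.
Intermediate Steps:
U = 163 (U = -2 + (¼)*660 = -2 + 165 = 163)
R = 4885 (R = 835 + 4050 = 4885)
((-5500 - 1*(-4930))/U + 7637/w(37)) + ((R + 12946) - 5570) = ((-5500 - 1*(-4930))/163 + 7637/47) + ((4885 + 12946) - 5570) = ((-5500 + 4930)*(1/163) + 7637*(1/47)) + (17831 - 5570) = (-570*1/163 + 7637/47) + 12261 = (-570/163 + 7637/47) + 12261 = 1218041/7661 + 12261 = 95149562/7661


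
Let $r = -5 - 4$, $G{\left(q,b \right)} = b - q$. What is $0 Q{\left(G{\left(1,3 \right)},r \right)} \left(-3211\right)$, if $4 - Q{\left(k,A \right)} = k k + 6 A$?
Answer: $0$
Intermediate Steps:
$r = -9$
$Q{\left(k,A \right)} = 4 - k^{2} - 6 A$ ($Q{\left(k,A \right)} = 4 - \left(k k + 6 A\right) = 4 - \left(k^{2} + 6 A\right) = 4 - k^{2} - 6 A$)
$0 Q{\left(G{\left(1,3 \right)},r \right)} \left(-3211\right) = 0 \left(4 - \left(3 - 1\right)^{2} - -54\right) \left(-3211\right) = 0 \left(4 - \left(3 - 1\right)^{2} + 54\right) \left(-3211\right) = 0 \left(4 - 2^{2} + 54\right) \left(-3211\right) = 0 \left(4 - 4 + 54\right) \left(-3211\right) = 0 \cdot 54 \left(-3211\right) = 0 \left(-3211\right) = 0$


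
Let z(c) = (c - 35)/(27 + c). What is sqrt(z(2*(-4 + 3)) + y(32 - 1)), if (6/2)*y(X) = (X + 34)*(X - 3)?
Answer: sqrt(136167)/15 ≈ 24.601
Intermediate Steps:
y(X) = (-3 + X)*(34 + X)/3 (y(X) = ((X + 34)*(X - 3))/3 = ((34 + X)*(-3 + X))/3 = ((-3 + X)*(34 + X))/3 = (-3 + X)*(34 + X)/3)
z(c) = (-35 + c)/(27 + c)
sqrt(z(2*(-4 + 3)) + y(32 - 1)) = sqrt((-35 + 2*(-4 + 3))/(27 + 2*(-4 + 3)) + (-34 + (32 - 1)**2/3 + 31*(32 - 1)/3)) = sqrt((-35 + 2*(-1))/(27 + 2*(-1)) + (-34 + (1/3)*31**2 + (31/3)*31)) = sqrt((-35 - 2)/(27 - 2) + (-34 + (1/3)*961 + 961/3)) = sqrt(-37/25 + (-34 + 961/3 + 961/3)) = sqrt((1/25)*(-37) + 1820/3) = sqrt(-37/25 + 1820/3) = sqrt(45389/75) = sqrt(136167)/15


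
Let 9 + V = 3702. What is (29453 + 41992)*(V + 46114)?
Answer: 3558461115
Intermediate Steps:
V = 3693 (V = -9 + 3702 = 3693)
(29453 + 41992)*(V + 46114) = (29453 + 41992)*(3693 + 46114) = 71445*49807 = 3558461115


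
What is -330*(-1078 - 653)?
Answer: 571230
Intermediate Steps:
-330*(-1078 - 653) = -330*(-1731) = 571230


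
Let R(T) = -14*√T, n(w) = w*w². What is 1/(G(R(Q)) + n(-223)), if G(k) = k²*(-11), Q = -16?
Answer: -1/11055071 ≈ -9.0456e-8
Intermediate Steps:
n(w) = w³
G(k) = -11*k²
1/(G(R(Q)) + n(-223)) = 1/(-11*(-56*I)² + (-223)³) = 1/(-11*(-56*I)² - 11089567) = 1/(-11*(-3136) - 11089567) = 1/(34496 - 11089567) = 1/(-11055071) = -1/11055071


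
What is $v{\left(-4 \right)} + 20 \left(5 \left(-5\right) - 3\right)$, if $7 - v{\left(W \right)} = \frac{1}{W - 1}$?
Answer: $- \frac{2764}{5} \approx -552.8$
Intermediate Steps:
$v{\left(W \right)} = 7 - \frac{1}{-1 + W}$ ($v{\left(W \right)} = 7 - \frac{1}{W - 1} = 7 - \frac{1}{-1 + W}$)
$v{\left(-4 \right)} + 20 \left(5 \left(-5\right) - 3\right) = \frac{-8 + 7 \left(-4\right)}{-1 - 4} + 20 \left(5 \left(-5\right) - 3\right) = \frac{-8 - 28}{-5} + 20 \left(-25 - 3\right) = \left(- \frac{1}{5}\right) \left(-36\right) + 20 \left(-28\right) = \frac{36}{5} - 560 = - \frac{2764}{5}$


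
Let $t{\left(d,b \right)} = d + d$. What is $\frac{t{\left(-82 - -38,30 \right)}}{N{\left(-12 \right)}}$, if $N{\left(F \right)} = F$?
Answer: $\frac{22}{3} \approx 7.3333$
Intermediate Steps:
$t{\left(d,b \right)} = 2 d$
$\frac{t{\left(-82 - -38,30 \right)}}{N{\left(-12 \right)}} = \frac{2 \left(-82 - -38\right)}{-12} = 2 \left(-82 + 38\right) \left(- \frac{1}{12}\right) = 2 \left(-44\right) \left(- \frac{1}{12}\right) = \left(-88\right) \left(- \frac{1}{12}\right) = \frac{22}{3}$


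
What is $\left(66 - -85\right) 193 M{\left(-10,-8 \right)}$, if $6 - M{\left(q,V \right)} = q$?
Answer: $466288$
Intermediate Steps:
$M{\left(q,V \right)} = 6 - q$
$\left(66 - -85\right) 193 M{\left(-10,-8 \right)} = \left(66 - -85\right) 193 \left(6 - -10\right) = \left(66 + 85\right) 193 \left(6 + 10\right) = 151 \cdot 193 \cdot 16 = 29143 \cdot 16 = 466288$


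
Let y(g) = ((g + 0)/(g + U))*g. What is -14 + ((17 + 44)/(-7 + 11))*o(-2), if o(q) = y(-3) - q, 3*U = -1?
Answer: -987/40 ≈ -24.675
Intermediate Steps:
U = -⅓ (U = (⅓)*(-1) = -⅓ ≈ -0.33333)
y(g) = g²/(-⅓ + g) (y(g) = ((g + 0)/(g - ⅓))*g = (g/(-⅓ + g))*g = g²/(-⅓ + g))
o(q) = -27/10 - q (o(q) = 3*(-3)²/(-1 + 3*(-3)) - q = 3*9/(-1 - 9) - q = 3*9/(-10) - q = 3*9*(-⅒) - q = -27/10 - q)
-14 + ((17 + 44)/(-7 + 11))*o(-2) = -14 + ((17 + 44)/(-7 + 11))*(-27/10 - 1*(-2)) = -14 + (61/4)*(-27/10 + 2) = -14 + (61*(¼))*(-7/10) = -14 + (61/4)*(-7/10) = -14 - 427/40 = -987/40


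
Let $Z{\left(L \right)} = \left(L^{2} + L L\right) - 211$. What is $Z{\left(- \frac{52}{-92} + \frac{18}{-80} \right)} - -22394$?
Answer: $\frac{9387943569}{423200} \approx 22183.0$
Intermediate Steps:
$Z{\left(L \right)} = -211 + 2 L^{2}$ ($Z{\left(L \right)} = \left(L^{2} + L^{2}\right) - 211 = 2 L^{2} - 211 = -211 + 2 L^{2}$)
$Z{\left(- \frac{52}{-92} + \frac{18}{-80} \right)} - -22394 = \left(-211 + 2 \left(- \frac{52}{-92} + \frac{18}{-80}\right)^{2}\right) - -22394 = \left(-211 + 2 \left(\left(-52\right) \left(- \frac{1}{92}\right) + 18 \left(- \frac{1}{80}\right)\right)^{2}\right) + 22394 = \left(-211 + 2 \left(\frac{13}{23} - \frac{9}{40}\right)^{2}\right) + 22394 = \left(-211 + 2 \left(\frac{313}{920}\right)^{2}\right) + 22394 = \left(-211 + 2 \cdot \frac{97969}{846400}\right) + 22394 = \left(-211 + \frac{97969}{423200}\right) + 22394 = - \frac{89197231}{423200} + 22394 = \frac{9387943569}{423200}$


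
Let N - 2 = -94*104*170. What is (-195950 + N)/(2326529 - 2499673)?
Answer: 464467/43286 ≈ 10.730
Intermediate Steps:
N = -1661918 (N = 2 - 94*104*170 = 2 - 9776*170 = 2 - 1661920 = -1661918)
(-195950 + N)/(2326529 - 2499673) = (-195950 - 1661918)/(2326529 - 2499673) = -1857868/(-173144) = -1857868*(-1/173144) = 464467/43286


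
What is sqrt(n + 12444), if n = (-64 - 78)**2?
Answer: 4*sqrt(2038) ≈ 180.58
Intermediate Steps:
n = 20164 (n = (-142)**2 = 20164)
sqrt(n + 12444) = sqrt(20164 + 12444) = sqrt(32608) = 4*sqrt(2038)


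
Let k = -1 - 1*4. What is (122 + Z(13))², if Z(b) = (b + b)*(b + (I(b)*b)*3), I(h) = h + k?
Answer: 73479184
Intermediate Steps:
k = -5 (k = -1 - 4 = -5)
I(h) = -5 + h (I(h) = h - 5 = -5 + h)
Z(b) = 2*b*(b + 3*b*(-5 + b)) (Z(b) = (b + b)*(b + ((-5 + b)*b)*3) = (2*b)*(b + (b*(-5 + b))*3) = (2*b)*(b + 3*b*(-5 + b)) = 2*b*(b + 3*b*(-5 + b)))
(122 + Z(13))² = (122 + 13²*(-28 + 6*13))² = (122 + 169*(-28 + 78))² = (122 + 169*50)² = (122 + 8450)² = 8572² = 73479184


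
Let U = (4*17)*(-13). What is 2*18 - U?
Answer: 920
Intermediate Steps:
U = -884 (U = 68*(-13) = -884)
2*18 - U = 2*18 - 1*(-884) = 36 + 884 = 920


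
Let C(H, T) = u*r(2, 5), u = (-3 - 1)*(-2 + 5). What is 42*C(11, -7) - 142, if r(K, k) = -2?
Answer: 866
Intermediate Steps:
u = -12 (u = -4*3 = -12)
C(H, T) = 24 (C(H, T) = -12*(-2) = 24)
42*C(11, -7) - 142 = 42*24 - 142 = 1008 - 142 = 866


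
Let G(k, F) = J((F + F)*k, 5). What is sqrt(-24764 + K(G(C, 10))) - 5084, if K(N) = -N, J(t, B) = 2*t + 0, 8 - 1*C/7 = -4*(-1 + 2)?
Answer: -5084 + 2*I*sqrt(7031) ≈ -5084.0 + 167.7*I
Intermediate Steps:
C = 84 (C = 56 - (-28)*(-1 + 2) = 56 - (-28) = 56 - 7*(-4) = 56 + 28 = 84)
J(t, B) = 2*t
G(k, F) = 4*F*k (G(k, F) = 2*((F + F)*k) = 2*((2*F)*k) = 2*(2*F*k) = 4*F*k)
sqrt(-24764 + K(G(C, 10))) - 5084 = sqrt(-24764 - 4*10*84) - 5084 = sqrt(-24764 - 1*3360) - 5084 = sqrt(-24764 - 3360) - 5084 = sqrt(-28124) - 5084 = 2*I*sqrt(7031) - 5084 = -5084 + 2*I*sqrt(7031)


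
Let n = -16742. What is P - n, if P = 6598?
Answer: 23340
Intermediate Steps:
P - n = 6598 - 1*(-16742) = 6598 + 16742 = 23340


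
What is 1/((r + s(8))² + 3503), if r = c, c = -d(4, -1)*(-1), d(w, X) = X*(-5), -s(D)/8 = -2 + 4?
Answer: 1/3624 ≈ 0.00027594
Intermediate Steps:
s(D) = -16 (s(D) = -8*(-2 + 4) = -8*2 = -16)
d(w, X) = -5*X
c = 5 (c = -(-5)*(-1)*(-1) = -1*5*(-1) = -5*(-1) = 5)
r = 5
1/((r + s(8))² + 3503) = 1/((5 - 16)² + 3503) = 1/((-11)² + 3503) = 1/(121 + 3503) = 1/3624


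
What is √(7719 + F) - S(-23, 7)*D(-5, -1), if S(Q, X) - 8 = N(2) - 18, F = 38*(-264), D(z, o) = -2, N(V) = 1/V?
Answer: -19 + 3*I*√257 ≈ -19.0 + 48.094*I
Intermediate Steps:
N(V) = 1/V
F = -10032
S(Q, X) = -19/2 (S(Q, X) = 8 + (1/2 - 18) = 8 + (½ - 18) = 8 - 35/2 = -19/2)
√(7719 + F) - S(-23, 7)*D(-5, -1) = √(7719 - 10032) - (-19)*(-2)/2 = √(-2313) - 1*19 = 3*I*√257 - 19 = -19 + 3*I*√257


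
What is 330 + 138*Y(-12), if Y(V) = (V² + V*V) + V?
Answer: 38418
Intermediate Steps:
Y(V) = V + 2*V² (Y(V) = (V² + V²) + V = 2*V² + V = V + 2*V²)
330 + 138*Y(-12) = 330 + 138*(-12*(1 + 2*(-12))) = 330 + 138*(-12*(1 - 24)) = 330 + 138*(-12*(-23)) = 330 + 138*276 = 330 + 38088 = 38418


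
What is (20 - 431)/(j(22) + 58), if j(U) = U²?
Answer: -411/542 ≈ -0.75830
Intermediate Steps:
(20 - 431)/(j(22) + 58) = (20 - 431)/(22² + 58) = -411/(484 + 58) = -411/542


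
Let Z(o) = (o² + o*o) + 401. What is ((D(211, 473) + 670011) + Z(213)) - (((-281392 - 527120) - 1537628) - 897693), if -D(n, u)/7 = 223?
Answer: 4003422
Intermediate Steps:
D(n, u) = -1561 (D(n, u) = -7*223 = -1561)
Z(o) = 401 + 2*o² (Z(o) = (o² + o²) + 401 = 2*o² + 401 = 401 + 2*o²)
((D(211, 473) + 670011) + Z(213)) - (((-281392 - 527120) - 1537628) - 897693) = ((-1561 + 670011) + (401 + 2*213²)) - (((-281392 - 527120) - 1537628) - 897693) = (668450 + (401 + 2*45369)) - ((-808512 - 1537628) - 897693) = (668450 + (401 + 90738)) - (-2346140 - 897693) = (668450 + 91139) - 1*(-3243833) = 759589 + 3243833 = 4003422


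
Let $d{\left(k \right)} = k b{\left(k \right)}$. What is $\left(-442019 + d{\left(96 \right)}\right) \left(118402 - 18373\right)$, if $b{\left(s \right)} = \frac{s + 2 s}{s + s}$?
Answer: $-44200314375$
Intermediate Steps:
$b{\left(s \right)} = \frac{3}{2}$ ($b{\left(s \right)} = \frac{3 s}{2 s} = 3 s \frac{1}{2 s} = \frac{3}{2}$)
$d{\left(k \right)} = \frac{3 k}{2}$ ($d{\left(k \right)} = k \frac{3}{2} = \frac{3 k}{2}$)
$\left(-442019 + d{\left(96 \right)}\right) \left(118402 - 18373\right) = \left(-442019 + \frac{3}{2} \cdot 96\right) \left(118402 - 18373\right) = \left(-442019 + 144\right) 100029 = \left(-441875\right) 100029 = -44200314375$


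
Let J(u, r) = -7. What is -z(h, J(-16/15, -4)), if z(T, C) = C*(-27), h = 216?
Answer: -189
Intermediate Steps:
z(T, C) = -27*C
-z(h, J(-16/15, -4)) = -(-27)*(-7) = -1*189 = -189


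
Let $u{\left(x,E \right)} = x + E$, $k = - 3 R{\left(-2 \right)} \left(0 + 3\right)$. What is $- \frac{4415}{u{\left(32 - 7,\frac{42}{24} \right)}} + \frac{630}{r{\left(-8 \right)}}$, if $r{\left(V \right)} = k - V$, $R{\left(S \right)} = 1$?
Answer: $- \frac{85070}{107} \approx -795.05$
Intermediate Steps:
$k = -9$ ($k = \left(-3\right) 1 \left(0 + 3\right) = \left(-3\right) 3 = -9$)
$r{\left(V \right)} = -9 - V$
$u{\left(x,E \right)} = E + x$
$- \frac{4415}{u{\left(32 - 7,\frac{42}{24} \right)}} + \frac{630}{r{\left(-8 \right)}} = - \frac{4415}{\frac{42}{24} + \left(32 - 7\right)} + \frac{630}{-9 - -8} = - \frac{4415}{42 \cdot \frac{1}{24} + 25} + \frac{630}{-9 + 8} = - \frac{4415}{\frac{7}{4} + 25} + \frac{630}{-1} = - \frac{4415}{\frac{107}{4}} + 630 \left(-1\right) = \left(-4415\right) \frac{4}{107} - 630 = - \frac{17660}{107} - 630 = - \frac{85070}{107}$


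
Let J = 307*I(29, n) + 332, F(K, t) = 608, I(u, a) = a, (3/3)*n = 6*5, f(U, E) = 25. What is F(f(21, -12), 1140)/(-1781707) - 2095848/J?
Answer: -1867096427036/8500524097 ≈ -219.64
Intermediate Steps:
n = 30 (n = 6*5 = 30)
J = 9542 (J = 307*30 + 332 = 9210 + 332 = 9542)
F(f(21, -12), 1140)/(-1781707) - 2095848/J = 608/(-1781707) - 2095848/9542 = 608*(-1/1781707) - 2095848*1/9542 = -608/1781707 - 1047924/4771 = -1867096427036/8500524097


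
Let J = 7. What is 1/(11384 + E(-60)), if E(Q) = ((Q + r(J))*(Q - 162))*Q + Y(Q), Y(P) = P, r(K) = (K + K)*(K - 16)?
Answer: -1/2466196 ≈ -4.0548e-7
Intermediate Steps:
r(K) = 2*K*(-16 + K) (r(K) = (2*K)*(-16 + K) = 2*K*(-16 + K))
E(Q) = Q + Q*(-162 + Q)*(-126 + Q) (E(Q) = ((Q + 2*7*(-16 + 7))*(Q - 162))*Q + Q = ((Q + 2*7*(-9))*(-162 + Q))*Q + Q = ((Q - 126)*(-162 + Q))*Q + Q = ((-126 + Q)*(-162 + Q))*Q + Q = ((-162 + Q)*(-126 + Q))*Q + Q = Q*(-162 + Q)*(-126 + Q) + Q = Q + Q*(-162 + Q)*(-126 + Q))
1/(11384 + E(-60)) = 1/(11384 - 60*(20413 + (-60)² - 288*(-60))) = 1/(11384 - 60*(20413 + 3600 + 17280)) = 1/(11384 - 60*41293) = 1/(11384 - 2477580) = 1/(-2466196) = -1/2466196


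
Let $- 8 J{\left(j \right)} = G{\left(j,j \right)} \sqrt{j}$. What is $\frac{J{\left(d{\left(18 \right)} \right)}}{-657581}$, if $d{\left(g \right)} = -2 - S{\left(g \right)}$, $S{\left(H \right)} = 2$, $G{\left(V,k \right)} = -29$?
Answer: $- \frac{29 i}{2630324} \approx - 1.1025 \cdot 10^{-5} i$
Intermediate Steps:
$d{\left(g \right)} = -4$ ($d{\left(g \right)} = -2 - 2 = -4$)
$J{\left(j \right)} = \frac{29 \sqrt{j}}{8}$ ($J{\left(j \right)} = - \frac{\left(-29\right) \sqrt{j}}{8} = \frac{29 \sqrt{j}}{8}$)
$\frac{J{\left(d{\left(18 \right)} \right)}}{-657581} = \frac{\frac{29}{8} \sqrt{-4}}{-657581} = \frac{29 \cdot 2 i}{8} \left(- \frac{1}{657581}\right) = \frac{29 i}{4} \left(- \frac{1}{657581}\right) = - \frac{29 i}{2630324}$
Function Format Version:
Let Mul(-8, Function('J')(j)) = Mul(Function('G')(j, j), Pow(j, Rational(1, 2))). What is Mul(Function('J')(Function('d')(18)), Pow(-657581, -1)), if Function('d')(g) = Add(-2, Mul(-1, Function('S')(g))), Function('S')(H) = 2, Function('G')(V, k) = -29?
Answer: Mul(Rational(-29, 2630324), I) ≈ Mul(-1.1025e-5, I)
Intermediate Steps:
Function('d')(g) = -4 (Function('d')(g) = Add(-2, Mul(-1, 2)) = Add(-2, -2) = -4)
Function('J')(j) = Mul(Rational(29, 8), Pow(j, Rational(1, 2))) (Function('J')(j) = Mul(Rational(-1, 8), Mul(-29, Pow(j, Rational(1, 2)))) = Mul(Rational(29, 8), Pow(j, Rational(1, 2))))
Mul(Function('J')(Function('d')(18)), Pow(-657581, -1)) = Mul(Mul(Rational(29, 8), Pow(-4, Rational(1, 2))), Pow(-657581, -1)) = Mul(Mul(Rational(29, 8), Mul(2, I)), Rational(-1, 657581)) = Mul(Mul(Rational(29, 4), I), Rational(-1, 657581)) = Mul(Rational(-29, 2630324), I)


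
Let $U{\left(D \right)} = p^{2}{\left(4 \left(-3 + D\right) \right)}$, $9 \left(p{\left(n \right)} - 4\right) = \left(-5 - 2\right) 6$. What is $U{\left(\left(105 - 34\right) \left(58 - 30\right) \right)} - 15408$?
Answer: $- \frac{138668}{9} \approx -15408.0$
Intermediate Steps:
$p{\left(n \right)} = - \frac{2}{3}$ ($p{\left(n \right)} = 4 + \frac{\left(-5 - 2\right) 6}{9} = 4 + \frac{\left(-7\right) 6}{9} = 4 + \frac{1}{9} \left(-42\right) = 4 - \frac{14}{3} = - \frac{2}{3}$)
$U{\left(D \right)} = \frac{4}{9}$ ($U{\left(D \right)} = \left(- \frac{2}{3}\right)^{2} = \frac{4}{9}$)
$U{\left(\left(105 - 34\right) \left(58 - 30\right) \right)} - 15408 = \frac{4}{9} - 15408 = - \frac{138668}{9}$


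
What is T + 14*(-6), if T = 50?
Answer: -34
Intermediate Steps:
T + 14*(-6) = 50 + 14*(-6) = 50 - 84 = -34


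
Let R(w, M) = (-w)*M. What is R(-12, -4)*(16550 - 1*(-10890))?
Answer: -1317120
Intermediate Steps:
R(w, M) = -M*w
R(-12, -4)*(16550 - 1*(-10890)) = (-1*(-4)*(-12))*(16550 - 1*(-10890)) = -48*(16550 + 10890) = -48*27440 = -1317120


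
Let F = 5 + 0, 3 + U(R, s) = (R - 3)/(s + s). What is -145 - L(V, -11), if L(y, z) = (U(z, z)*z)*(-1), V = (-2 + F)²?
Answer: -119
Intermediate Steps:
U(R, s) = -3 + (-3 + R)/(2*s) (U(R, s) = -3 + (R - 3)/(s + s) = -3 + (-3 + R)/((2*s)) = -3 + (-3 + R)*(1/(2*s)) = -3 + (-3 + R)/(2*s))
F = 5
V = 9 (V = (-2 + 5)² = 3² = 9)
L(y, z) = 3/2 + 5*z/2 (L(y, z) = (((-3 + z - 6*z)/(2*z))*z)*(-1) = (((-3 - 5*z)/(2*z))*z)*(-1) = (-3/2 - 5*z/2)*(-1) = 3/2 + 5*z/2)
-145 - L(V, -11) = -145 - (3/2 + (5/2)*(-11)) = -145 - (3/2 - 55/2) = -145 - 1*(-26) = -145 + 26 = -119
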